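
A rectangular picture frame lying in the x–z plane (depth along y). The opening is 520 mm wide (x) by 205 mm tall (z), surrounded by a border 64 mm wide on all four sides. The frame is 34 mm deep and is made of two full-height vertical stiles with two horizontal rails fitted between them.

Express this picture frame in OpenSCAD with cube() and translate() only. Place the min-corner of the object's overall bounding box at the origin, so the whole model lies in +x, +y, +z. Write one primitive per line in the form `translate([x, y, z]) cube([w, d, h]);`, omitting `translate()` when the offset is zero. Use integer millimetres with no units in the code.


cube([64, 34, 333]);
translate([584, 0, 0]) cube([64, 34, 333]);
translate([64, 0, 0]) cube([520, 34, 64]);
translate([64, 0, 269]) cube([520, 34, 64]);


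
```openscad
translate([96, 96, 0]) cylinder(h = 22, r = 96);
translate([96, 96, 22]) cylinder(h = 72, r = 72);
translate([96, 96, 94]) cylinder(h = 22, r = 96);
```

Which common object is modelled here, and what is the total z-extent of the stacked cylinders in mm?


A spool. The overall height is 116 mm.

Three coaxial cylinders, large–small–large — a spool. Two 22 mm flanges and a 72 mm core give 22 + 72 + 22 = 116 mm.


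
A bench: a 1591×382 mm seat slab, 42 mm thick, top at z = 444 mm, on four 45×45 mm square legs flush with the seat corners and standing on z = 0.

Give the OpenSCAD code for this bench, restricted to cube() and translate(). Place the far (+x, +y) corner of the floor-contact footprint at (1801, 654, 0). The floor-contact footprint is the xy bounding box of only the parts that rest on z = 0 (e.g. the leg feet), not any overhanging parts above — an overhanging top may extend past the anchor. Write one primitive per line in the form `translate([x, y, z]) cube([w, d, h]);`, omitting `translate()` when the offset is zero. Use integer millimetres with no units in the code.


// leg_h = 444 − 42 = 402
translate([210, 272, 402]) cube([1591, 382, 42]);
translate([210, 272, 0]) cube([45, 45, 402]);
translate([210, 609, 0]) cube([45, 45, 402]);
translate([1756, 272, 0]) cube([45, 45, 402]);
translate([1756, 609, 0]) cube([45, 45, 402]);


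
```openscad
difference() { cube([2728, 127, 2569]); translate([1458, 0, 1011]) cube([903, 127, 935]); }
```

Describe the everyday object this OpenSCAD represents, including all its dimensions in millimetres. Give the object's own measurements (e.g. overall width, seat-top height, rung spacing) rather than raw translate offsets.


A wall 2728 mm long (x), 127 mm thick (y), 2569 mm tall, with a rectangular window opening cut through it. The opening is 903 mm wide and 935 mm tall; its sill is at z = 1011 mm and its near (−x) edge is 1458 mm from the wall's −x end. The opening passes through the full wall thickness.


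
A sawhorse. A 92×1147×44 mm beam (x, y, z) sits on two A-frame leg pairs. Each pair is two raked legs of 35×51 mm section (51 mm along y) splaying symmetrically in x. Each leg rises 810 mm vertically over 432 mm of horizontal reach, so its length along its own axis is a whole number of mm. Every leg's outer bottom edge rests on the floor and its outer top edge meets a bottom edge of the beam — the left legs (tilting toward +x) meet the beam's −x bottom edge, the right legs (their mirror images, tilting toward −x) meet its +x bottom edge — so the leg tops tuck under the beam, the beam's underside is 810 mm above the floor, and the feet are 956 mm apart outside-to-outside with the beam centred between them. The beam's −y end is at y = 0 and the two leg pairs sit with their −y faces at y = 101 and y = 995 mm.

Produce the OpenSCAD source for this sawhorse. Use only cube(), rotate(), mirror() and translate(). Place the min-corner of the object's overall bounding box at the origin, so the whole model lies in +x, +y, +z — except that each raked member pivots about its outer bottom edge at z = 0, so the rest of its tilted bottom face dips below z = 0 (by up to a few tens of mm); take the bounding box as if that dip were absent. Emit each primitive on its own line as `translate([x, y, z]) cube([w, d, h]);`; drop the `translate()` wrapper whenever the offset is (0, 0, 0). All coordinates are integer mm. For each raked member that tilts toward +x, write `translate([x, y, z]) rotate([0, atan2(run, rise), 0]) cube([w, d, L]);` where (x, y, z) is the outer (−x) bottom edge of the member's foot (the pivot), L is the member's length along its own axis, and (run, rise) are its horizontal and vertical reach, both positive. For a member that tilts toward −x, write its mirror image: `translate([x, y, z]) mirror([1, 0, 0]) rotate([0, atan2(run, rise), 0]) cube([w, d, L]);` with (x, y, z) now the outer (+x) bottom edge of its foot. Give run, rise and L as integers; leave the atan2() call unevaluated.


translate([432, 0, 810]) cube([92, 1147, 44]);
translate([0, 101, 0]) rotate([0, atan2(432, 810), 0]) cube([35, 51, 918]);
translate([956, 101, 0]) mirror([1, 0, 0]) rotate([0, atan2(432, 810), 0]) cube([35, 51, 918]);
translate([0, 995, 0]) rotate([0, atan2(432, 810), 0]) cube([35, 51, 918]);
translate([956, 995, 0]) mirror([1, 0, 0]) rotate([0, atan2(432, 810), 0]) cube([35, 51, 918]);


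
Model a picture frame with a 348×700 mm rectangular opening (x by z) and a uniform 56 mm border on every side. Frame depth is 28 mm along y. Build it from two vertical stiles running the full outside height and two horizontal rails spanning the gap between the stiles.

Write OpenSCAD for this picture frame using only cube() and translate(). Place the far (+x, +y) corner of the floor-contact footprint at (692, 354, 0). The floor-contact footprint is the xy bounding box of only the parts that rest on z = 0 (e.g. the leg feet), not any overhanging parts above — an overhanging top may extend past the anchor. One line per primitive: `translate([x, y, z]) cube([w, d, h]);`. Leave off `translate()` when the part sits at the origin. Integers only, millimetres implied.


translate([232, 326, 0]) cube([56, 28, 812]);
translate([636, 326, 0]) cube([56, 28, 812]);
translate([288, 326, 0]) cube([348, 28, 56]);
translate([288, 326, 756]) cube([348, 28, 56]);


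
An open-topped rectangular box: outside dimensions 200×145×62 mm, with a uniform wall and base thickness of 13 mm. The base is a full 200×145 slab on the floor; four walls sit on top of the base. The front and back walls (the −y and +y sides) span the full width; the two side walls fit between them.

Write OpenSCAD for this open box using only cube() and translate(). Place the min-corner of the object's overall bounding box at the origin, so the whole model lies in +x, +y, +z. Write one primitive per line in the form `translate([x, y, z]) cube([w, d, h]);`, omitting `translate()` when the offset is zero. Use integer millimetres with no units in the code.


cube([200, 145, 13]);
translate([0, 0, 13]) cube([200, 13, 49]);
translate([0, 132, 13]) cube([200, 13, 49]);
translate([0, 13, 13]) cube([13, 119, 49]);
translate([187, 13, 13]) cube([13, 119, 49]);


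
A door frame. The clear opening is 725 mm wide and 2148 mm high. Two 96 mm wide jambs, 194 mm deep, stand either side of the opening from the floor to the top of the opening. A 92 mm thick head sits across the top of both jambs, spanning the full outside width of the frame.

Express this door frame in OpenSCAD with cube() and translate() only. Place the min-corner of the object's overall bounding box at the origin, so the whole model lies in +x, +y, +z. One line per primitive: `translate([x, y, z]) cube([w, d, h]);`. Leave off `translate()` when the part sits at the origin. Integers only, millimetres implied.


cube([96, 194, 2148]);
translate([821, 0, 0]) cube([96, 194, 2148]);
translate([0, 0, 2148]) cube([917, 194, 92]);


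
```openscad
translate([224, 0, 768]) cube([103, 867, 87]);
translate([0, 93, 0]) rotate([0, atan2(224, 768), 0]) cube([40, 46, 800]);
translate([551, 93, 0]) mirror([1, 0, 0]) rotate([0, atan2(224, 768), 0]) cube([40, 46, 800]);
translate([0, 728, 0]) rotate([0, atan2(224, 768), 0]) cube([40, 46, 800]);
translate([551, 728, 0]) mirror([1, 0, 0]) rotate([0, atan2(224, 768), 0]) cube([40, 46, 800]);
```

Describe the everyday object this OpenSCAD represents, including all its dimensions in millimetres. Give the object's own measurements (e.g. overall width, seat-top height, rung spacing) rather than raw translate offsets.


A sawhorse. A 103×867×87 mm beam (x, y, z) sits on two A-frame leg pairs. Each pair is two raked legs of 40×46 mm section (46 mm along y) splaying symmetrically in x. Each leg rises 768 mm vertically over 224 mm of horizontal reach and is 800 mm long along its own axis. Every leg's outer bottom edge rests on the floor and its outer top edge meets a bottom edge of the beam — the left legs (tilting toward +x) meet the beam's −x bottom edge, the right legs (their mirror images, tilting toward −x) meet its +x bottom edge — so the leg tops tuck under the beam, the beam's underside is 768 mm above the floor, and the feet are 551 mm apart outside-to-outside with the beam centred between them. The two leg pairs are set in 93 mm from either end of the beam.


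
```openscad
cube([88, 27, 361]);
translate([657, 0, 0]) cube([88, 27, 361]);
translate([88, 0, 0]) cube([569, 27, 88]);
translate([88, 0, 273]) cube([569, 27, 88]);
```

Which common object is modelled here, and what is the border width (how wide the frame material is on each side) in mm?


A picture frame. The border width is 88 mm.

Four thin pieces enclosing a rectangular opening — a picture frame. The two full-height stiles are 361 mm tall; the top rail sits at z = 273 and is 88 mm tall, so the border above the opening is 361 − 273 = 88 mm, matching the stile x-width.


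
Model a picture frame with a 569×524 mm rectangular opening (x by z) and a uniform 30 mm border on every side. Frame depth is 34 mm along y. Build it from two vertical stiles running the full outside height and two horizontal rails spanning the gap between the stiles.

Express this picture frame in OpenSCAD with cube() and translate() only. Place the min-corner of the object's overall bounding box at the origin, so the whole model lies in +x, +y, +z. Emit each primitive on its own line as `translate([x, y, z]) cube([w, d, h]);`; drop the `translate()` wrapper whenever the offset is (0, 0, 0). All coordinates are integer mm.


cube([30, 34, 584]);
translate([599, 0, 0]) cube([30, 34, 584]);
translate([30, 0, 0]) cube([569, 34, 30]);
translate([30, 0, 554]) cube([569, 34, 30]);


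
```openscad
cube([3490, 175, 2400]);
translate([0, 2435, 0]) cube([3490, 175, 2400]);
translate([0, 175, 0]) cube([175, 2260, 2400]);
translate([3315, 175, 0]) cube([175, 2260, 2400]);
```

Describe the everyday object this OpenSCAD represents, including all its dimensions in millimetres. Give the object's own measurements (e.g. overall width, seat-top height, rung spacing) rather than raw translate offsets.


The wall frame of a small rectangular building: four walls, each 2400 mm tall and 175 mm thick, enclosing a footprint 3490 mm (x) by 2610 mm (y) outside-to-outside, with no floor or roof. The front and back walls (the −y and +y sides) span the full width; the two side walls fit between them.


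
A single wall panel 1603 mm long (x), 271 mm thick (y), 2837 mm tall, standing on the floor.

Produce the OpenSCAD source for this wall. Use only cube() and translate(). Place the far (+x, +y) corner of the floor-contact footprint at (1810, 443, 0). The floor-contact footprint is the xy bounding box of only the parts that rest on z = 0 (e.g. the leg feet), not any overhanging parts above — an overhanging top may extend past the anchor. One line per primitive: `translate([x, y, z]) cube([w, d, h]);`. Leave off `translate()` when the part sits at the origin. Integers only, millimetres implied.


translate([207, 172, 0]) cube([1603, 271, 2837]);


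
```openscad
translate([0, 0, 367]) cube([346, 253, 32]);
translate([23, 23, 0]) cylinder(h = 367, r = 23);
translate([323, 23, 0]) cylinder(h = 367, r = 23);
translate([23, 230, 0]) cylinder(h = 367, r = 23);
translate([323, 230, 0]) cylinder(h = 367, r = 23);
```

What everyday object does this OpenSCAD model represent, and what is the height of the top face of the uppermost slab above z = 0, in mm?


A stool. The seat height is 399 mm.

A 346×253×32 slab at z = 367 on four corner cylinders — a stool. The seat top is 367 + 32 = 399 mm.


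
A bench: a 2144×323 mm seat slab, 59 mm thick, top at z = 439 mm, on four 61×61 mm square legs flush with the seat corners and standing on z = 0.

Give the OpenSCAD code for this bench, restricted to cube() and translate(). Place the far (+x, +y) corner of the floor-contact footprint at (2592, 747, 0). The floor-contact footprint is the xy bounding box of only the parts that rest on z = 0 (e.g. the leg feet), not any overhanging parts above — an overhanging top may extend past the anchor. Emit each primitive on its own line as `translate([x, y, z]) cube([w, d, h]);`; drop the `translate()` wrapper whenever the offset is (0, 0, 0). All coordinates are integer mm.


// leg_h = 439 − 59 = 380
translate([448, 424, 380]) cube([2144, 323, 59]);
translate([448, 424, 0]) cube([61, 61, 380]);
translate([448, 686, 0]) cube([61, 61, 380]);
translate([2531, 424, 0]) cube([61, 61, 380]);
translate([2531, 686, 0]) cube([61, 61, 380]);


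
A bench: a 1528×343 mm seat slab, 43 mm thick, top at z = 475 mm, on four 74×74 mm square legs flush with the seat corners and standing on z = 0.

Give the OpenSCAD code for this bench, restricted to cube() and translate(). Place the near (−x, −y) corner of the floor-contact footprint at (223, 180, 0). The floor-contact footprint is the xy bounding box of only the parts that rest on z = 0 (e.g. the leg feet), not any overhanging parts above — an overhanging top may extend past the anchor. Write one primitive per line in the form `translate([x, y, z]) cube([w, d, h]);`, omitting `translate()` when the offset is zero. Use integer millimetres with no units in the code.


// leg_h = 475 − 43 = 432
translate([223, 180, 432]) cube([1528, 343, 43]);
translate([223, 180, 0]) cube([74, 74, 432]);
translate([223, 449, 0]) cube([74, 74, 432]);
translate([1677, 180, 0]) cube([74, 74, 432]);
translate([1677, 449, 0]) cube([74, 74, 432]);


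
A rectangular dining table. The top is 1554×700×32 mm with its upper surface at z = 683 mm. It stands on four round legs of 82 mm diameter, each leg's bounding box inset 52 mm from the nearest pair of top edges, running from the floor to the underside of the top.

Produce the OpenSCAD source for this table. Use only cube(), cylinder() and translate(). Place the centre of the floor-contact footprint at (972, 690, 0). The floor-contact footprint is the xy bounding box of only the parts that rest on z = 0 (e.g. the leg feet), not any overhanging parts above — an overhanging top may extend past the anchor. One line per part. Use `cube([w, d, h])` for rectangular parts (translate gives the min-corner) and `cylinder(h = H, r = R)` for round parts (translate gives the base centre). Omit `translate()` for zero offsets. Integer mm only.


translate([195, 340, 651]) cube([1554, 700, 32]);
translate([288, 433, 0]) cylinder(h = 651, r = 41);
translate([1656, 433, 0]) cylinder(h = 651, r = 41);
translate([288, 947, 0]) cylinder(h = 651, r = 41);
translate([1656, 947, 0]) cylinder(h = 651, r = 41);


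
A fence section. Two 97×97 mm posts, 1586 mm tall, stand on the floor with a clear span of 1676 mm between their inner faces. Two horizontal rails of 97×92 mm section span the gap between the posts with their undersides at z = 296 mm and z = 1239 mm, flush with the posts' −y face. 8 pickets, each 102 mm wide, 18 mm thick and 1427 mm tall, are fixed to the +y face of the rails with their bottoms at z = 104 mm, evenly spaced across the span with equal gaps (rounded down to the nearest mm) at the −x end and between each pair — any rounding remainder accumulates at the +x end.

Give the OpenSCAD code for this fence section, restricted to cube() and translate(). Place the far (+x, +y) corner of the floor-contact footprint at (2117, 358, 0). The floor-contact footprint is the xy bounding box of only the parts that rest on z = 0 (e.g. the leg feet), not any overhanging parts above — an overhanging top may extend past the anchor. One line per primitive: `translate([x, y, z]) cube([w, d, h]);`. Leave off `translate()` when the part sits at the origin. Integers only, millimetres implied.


translate([247, 261, 0]) cube([97, 97, 1586]);
translate([2020, 261, 0]) cube([97, 97, 1586]);
translate([344, 261, 296]) cube([1676, 97, 92]);
translate([344, 261, 1239]) cube([1676, 97, 92]);
translate([439, 358, 104]) cube([102, 18, 1427]);
translate([636, 358, 104]) cube([102, 18, 1427]);
translate([833, 358, 104]) cube([102, 18, 1427]);
translate([1030, 358, 104]) cube([102, 18, 1427]);
translate([1227, 358, 104]) cube([102, 18, 1427]);
translate([1424, 358, 104]) cube([102, 18, 1427]);
translate([1621, 358, 104]) cube([102, 18, 1427]);
translate([1818, 358, 104]) cube([102, 18, 1427]);


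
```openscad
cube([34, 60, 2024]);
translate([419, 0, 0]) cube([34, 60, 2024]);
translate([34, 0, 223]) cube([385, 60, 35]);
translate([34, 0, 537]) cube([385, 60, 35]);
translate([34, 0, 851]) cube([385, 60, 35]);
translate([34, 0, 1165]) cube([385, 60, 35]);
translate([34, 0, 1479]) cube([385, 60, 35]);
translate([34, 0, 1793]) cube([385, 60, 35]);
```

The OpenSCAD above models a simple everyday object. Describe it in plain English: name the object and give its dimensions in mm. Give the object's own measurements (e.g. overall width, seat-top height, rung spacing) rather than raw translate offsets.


A straight ladder. Two 34×60 mm vertical rails, 2024 mm tall, stand 453 mm apart (outside-to-outside) with their front faces coplanar on the −y side. 6 rungs, each 60 mm deep and 35 mm tall, span between the inner faces of the rails, front faces flush with the rails. The lowest rung's underside is at z = 223 mm and rungs are spaced 314 mm apart (underside to underside).


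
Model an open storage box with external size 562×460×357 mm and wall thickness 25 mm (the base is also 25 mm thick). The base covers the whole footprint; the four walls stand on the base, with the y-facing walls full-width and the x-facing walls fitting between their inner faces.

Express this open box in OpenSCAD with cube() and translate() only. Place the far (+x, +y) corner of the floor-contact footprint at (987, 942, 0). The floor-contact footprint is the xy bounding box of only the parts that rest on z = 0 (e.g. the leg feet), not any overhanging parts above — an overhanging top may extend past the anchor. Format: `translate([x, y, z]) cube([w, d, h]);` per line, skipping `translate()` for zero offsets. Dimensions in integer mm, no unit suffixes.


translate([425, 482, 0]) cube([562, 460, 25]);
translate([425, 482, 25]) cube([562, 25, 332]);
translate([425, 917, 25]) cube([562, 25, 332]);
translate([425, 507, 25]) cube([25, 410, 332]);
translate([962, 507, 25]) cube([25, 410, 332]);


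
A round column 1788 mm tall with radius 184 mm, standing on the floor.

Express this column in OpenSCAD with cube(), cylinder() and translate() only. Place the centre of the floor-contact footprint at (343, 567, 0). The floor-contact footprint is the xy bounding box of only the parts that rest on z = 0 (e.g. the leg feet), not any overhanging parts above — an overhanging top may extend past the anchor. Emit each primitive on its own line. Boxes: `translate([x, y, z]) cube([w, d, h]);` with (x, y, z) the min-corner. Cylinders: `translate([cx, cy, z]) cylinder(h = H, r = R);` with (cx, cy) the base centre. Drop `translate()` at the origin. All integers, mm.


translate([343, 567, 0]) cylinder(h = 1788, r = 184);


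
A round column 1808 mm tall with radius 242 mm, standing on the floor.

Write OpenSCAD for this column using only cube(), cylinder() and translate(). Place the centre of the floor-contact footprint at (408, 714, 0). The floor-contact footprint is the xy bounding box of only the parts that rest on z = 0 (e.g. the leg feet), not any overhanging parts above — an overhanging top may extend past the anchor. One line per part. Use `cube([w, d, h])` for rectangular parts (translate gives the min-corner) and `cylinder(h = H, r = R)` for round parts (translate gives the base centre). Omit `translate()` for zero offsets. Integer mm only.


translate([408, 714, 0]) cylinder(h = 1808, r = 242);


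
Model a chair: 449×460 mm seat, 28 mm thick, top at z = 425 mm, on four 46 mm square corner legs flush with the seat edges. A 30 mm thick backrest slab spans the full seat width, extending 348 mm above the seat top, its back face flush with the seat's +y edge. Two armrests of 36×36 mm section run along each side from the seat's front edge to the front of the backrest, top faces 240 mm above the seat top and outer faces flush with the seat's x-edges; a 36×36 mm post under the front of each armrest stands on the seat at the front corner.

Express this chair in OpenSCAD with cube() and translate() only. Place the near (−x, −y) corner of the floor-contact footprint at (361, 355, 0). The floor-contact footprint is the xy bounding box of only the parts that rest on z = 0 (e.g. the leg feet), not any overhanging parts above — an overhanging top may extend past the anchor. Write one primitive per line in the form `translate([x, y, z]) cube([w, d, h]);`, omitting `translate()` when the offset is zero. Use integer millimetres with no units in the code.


translate([361, 355, 397]) cube([449, 460, 28]);
translate([361, 355, 0]) cube([46, 46, 397]);
translate([764, 355, 0]) cube([46, 46, 397]);
translate([361, 769, 0]) cube([46, 46, 397]);
translate([764, 769, 0]) cube([46, 46, 397]);
translate([361, 785, 425]) cube([449, 30, 348]);
translate([361, 355, 629]) cube([36, 430, 36]);
translate([774, 355, 629]) cube([36, 430, 36]);
translate([361, 355, 425]) cube([36, 36, 204]);
translate([774, 355, 425]) cube([36, 36, 204]);


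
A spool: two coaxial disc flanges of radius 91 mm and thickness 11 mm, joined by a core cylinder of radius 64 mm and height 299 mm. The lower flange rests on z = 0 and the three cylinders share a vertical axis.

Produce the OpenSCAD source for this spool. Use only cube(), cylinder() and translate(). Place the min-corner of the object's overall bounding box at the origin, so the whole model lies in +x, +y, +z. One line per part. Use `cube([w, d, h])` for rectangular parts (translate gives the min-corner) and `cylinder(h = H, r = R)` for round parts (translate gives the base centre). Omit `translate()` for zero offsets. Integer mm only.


translate([91, 91, 0]) cylinder(h = 11, r = 91);
translate([91, 91, 11]) cylinder(h = 299, r = 64);
translate([91, 91, 310]) cylinder(h = 11, r = 91);


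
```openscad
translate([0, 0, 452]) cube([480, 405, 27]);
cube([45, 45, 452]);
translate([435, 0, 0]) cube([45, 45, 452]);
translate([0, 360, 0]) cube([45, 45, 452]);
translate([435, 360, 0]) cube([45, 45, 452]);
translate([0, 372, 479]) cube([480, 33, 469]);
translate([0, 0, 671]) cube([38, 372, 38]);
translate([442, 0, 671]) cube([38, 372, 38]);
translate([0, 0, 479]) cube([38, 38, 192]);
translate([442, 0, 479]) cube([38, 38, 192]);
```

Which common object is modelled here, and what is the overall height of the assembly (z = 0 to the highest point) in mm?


A chair. The overall height is 948 mm.

A slab on four corner posts with a tall panel at the back — a chair. The seat slab sits at z = 452 with thickness 27, and the 469 mm backrest starts at the seat top, so the overall height is 452 + 27 + 469 = 948 mm.


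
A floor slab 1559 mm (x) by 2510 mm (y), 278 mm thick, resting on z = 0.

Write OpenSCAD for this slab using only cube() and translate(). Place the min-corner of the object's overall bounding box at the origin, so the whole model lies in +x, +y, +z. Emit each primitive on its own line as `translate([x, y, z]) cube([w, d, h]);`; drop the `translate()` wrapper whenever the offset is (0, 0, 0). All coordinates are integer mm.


cube([1559, 2510, 278]);


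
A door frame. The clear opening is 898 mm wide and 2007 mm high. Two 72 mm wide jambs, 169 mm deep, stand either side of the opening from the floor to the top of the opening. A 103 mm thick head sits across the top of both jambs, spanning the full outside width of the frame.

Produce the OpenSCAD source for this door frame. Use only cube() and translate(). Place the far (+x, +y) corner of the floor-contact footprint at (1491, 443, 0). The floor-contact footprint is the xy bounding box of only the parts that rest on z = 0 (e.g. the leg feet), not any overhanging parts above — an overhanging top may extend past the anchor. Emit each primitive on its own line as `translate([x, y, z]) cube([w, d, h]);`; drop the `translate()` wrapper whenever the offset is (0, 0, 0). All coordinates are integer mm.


translate([449, 274, 0]) cube([72, 169, 2007]);
translate([1419, 274, 0]) cube([72, 169, 2007]);
translate([449, 274, 2007]) cube([1042, 169, 103]);


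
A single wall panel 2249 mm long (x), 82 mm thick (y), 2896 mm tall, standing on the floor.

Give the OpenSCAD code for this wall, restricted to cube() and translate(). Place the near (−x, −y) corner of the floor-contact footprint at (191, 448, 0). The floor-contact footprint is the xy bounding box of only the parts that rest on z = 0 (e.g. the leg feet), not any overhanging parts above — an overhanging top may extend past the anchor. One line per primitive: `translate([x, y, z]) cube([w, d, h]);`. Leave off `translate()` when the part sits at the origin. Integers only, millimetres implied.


translate([191, 448, 0]) cube([2249, 82, 2896]);


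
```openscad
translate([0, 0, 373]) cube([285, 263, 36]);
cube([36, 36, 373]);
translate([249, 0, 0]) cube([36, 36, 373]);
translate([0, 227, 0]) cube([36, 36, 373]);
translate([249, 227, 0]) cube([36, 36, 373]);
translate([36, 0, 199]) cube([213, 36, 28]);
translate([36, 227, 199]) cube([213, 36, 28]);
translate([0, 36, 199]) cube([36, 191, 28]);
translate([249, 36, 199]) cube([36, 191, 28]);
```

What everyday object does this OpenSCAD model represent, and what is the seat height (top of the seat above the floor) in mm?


A stool. The seat height is 409 mm.

A 285×263×36 slab at z = 373 on four corner posts — a stool. The seat top is 373 + 36 = 409 mm.


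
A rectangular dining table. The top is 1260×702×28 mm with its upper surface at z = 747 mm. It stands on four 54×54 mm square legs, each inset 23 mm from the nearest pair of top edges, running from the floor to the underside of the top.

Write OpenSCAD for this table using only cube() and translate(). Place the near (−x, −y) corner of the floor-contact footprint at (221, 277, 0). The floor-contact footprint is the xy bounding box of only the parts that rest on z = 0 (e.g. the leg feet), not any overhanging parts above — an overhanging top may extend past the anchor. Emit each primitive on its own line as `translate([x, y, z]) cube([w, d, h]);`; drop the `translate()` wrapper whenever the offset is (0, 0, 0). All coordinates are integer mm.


// leg_h = 747 - 28 = 719
translate([198, 254, 719]) cube([1260, 702, 28]);
translate([221, 277, 0]) cube([54, 54, 719]);
translate([1381, 277, 0]) cube([54, 54, 719]);
translate([221, 879, 0]) cube([54, 54, 719]);
translate([1381, 879, 0]) cube([54, 54, 719]);


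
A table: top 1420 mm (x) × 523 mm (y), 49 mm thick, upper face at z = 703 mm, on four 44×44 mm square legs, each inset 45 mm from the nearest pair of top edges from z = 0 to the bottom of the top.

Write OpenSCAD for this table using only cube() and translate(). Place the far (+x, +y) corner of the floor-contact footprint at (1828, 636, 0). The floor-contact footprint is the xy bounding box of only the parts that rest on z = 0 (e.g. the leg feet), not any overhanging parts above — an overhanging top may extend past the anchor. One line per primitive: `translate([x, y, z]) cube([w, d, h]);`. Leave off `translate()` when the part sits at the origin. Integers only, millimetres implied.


translate([453, 158, 654]) cube([1420, 523, 49]);
translate([498, 203, 0]) cube([44, 44, 654]);
translate([1784, 203, 0]) cube([44, 44, 654]);
translate([498, 592, 0]) cube([44, 44, 654]);
translate([1784, 592, 0]) cube([44, 44, 654]);


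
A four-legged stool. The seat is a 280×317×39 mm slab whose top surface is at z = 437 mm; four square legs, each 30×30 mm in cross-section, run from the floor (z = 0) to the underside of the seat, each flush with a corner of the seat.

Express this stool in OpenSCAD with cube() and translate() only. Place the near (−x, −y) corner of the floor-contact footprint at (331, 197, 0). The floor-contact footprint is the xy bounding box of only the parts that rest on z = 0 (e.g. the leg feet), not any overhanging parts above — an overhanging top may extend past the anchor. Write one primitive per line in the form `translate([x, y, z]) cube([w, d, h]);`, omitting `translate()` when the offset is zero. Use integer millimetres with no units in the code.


// leg_h = 437 - 39 = 398
translate([331, 197, 398]) cube([280, 317, 39]);
translate([331, 197, 0]) cube([30, 30, 398]);
translate([581, 197, 0]) cube([30, 30, 398]);
translate([331, 484, 0]) cube([30, 30, 398]);
translate([581, 484, 0]) cube([30, 30, 398]);


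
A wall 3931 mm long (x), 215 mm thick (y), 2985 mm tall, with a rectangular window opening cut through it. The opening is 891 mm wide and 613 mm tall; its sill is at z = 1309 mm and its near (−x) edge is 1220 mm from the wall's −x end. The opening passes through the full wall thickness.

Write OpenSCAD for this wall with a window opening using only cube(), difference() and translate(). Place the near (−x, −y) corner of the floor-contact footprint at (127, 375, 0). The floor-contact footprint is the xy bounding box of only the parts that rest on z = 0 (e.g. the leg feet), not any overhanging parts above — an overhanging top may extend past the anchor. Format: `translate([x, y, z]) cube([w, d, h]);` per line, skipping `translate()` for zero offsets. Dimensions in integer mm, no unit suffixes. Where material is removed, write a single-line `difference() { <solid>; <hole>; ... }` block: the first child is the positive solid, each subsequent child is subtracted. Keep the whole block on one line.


difference() { translate([127, 375, 0]) cube([3931, 215, 2985]); translate([1347, 375, 1309]) cube([891, 215, 613]); }


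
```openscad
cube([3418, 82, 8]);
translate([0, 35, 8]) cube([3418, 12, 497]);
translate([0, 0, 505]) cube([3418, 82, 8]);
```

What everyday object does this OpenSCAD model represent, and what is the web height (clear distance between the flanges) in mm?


An I-beam. The web height is 497 mm.

Two wide flanges with a thin centred web — an I-beam. Overall 513 mm minus two 8 mm flanges gives a web of 513 − 2·8 = 497 mm.


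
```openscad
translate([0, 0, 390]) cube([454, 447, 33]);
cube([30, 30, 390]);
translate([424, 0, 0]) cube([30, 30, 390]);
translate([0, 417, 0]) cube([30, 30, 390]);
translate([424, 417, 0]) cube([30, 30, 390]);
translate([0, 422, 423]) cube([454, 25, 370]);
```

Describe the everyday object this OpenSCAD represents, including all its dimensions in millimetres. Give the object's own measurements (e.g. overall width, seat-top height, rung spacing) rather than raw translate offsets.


A chair. The seat is a 454×447×33 mm slab with its top at z = 423 mm, on four 30×30 mm corner legs (flush with the seat edges, standing on z = 0). A flat backrest 25 mm thick, 370 mm tall, spans the full seat width and rises from the seat top along its +y edge, rear face flush with the rear of the seat.


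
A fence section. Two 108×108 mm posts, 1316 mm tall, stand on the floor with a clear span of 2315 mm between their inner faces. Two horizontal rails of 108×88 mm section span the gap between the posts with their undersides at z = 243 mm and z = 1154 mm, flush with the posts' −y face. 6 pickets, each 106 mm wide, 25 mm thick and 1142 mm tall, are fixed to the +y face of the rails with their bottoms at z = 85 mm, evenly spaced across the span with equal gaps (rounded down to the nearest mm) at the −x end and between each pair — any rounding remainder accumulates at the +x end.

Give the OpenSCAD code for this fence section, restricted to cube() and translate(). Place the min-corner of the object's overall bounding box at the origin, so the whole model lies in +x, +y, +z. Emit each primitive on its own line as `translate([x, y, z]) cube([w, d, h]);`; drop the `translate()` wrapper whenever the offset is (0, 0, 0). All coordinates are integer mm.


cube([108, 108, 1316]);
translate([2423, 0, 0]) cube([108, 108, 1316]);
translate([108, 0, 243]) cube([2315, 108, 88]);
translate([108, 0, 1154]) cube([2315, 108, 88]);
translate([347, 108, 85]) cube([106, 25, 1142]);
translate([692, 108, 85]) cube([106, 25, 1142]);
translate([1037, 108, 85]) cube([106, 25, 1142]);
translate([1382, 108, 85]) cube([106, 25, 1142]);
translate([1727, 108, 85]) cube([106, 25, 1142]);
translate([2072, 108, 85]) cube([106, 25, 1142]);


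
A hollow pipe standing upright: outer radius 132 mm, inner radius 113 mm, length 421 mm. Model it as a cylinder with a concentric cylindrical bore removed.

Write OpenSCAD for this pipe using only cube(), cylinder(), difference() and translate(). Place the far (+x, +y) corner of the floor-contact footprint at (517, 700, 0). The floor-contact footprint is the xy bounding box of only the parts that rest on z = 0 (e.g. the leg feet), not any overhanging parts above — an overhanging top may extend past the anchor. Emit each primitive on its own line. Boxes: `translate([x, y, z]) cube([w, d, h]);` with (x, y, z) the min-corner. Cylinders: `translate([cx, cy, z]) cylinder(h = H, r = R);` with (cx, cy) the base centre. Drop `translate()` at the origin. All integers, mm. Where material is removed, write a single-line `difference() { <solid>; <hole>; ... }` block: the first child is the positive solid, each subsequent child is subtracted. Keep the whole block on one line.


difference() { translate([385, 568, 0]) cylinder(h = 421, r = 132); translate([385, 568, 0]) cylinder(h = 421, r = 113); }


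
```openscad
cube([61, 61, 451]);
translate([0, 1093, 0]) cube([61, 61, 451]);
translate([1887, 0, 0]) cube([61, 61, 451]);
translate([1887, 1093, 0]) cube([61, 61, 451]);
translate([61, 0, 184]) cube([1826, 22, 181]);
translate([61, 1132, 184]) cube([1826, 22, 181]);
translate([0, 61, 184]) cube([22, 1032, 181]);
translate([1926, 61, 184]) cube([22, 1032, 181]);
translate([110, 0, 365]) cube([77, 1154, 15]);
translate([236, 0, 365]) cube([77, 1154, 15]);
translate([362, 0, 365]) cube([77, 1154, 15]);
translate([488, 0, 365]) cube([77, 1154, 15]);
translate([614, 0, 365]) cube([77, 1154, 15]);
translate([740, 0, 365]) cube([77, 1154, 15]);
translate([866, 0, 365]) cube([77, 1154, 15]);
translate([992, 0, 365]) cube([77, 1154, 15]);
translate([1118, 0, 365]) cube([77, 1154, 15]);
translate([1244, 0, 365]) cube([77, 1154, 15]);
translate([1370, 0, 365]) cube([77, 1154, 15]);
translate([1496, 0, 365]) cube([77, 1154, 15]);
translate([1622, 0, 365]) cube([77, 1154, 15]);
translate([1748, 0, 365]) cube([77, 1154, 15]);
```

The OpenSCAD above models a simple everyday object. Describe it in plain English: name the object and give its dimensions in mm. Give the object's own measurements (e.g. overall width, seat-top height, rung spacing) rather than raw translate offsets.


A bed frame 1948 mm long (x) by 1154 mm wide (y). Four 61×61 mm corner posts, 451 mm tall, at the corners of the footprint. Four rails of 22 mm thickness and 181 mm height run between adjacent posts with their undersides at z = 184 mm, their outer faces flush with the outside of the frame (the two x-running rails run between the posts' inner faces; the two y-running rails run between the posts' inner faces). 14 slats, each 77 mm wide (x) and 15 mm thick, lie across the top of the two x-running rails, running the full 1154 mm width of the frame in y; along x they sit between the end posts with a 49 mm gap after the −x posts and between neighbouring slats, leaving 62 mm before the +x posts.


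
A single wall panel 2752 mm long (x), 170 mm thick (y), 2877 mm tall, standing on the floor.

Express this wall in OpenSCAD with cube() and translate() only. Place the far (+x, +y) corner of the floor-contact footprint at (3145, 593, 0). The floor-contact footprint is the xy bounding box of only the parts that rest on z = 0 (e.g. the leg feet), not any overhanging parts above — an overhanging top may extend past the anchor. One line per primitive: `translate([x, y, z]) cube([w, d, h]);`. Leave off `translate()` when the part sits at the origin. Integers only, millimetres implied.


translate([393, 423, 0]) cube([2752, 170, 2877]);


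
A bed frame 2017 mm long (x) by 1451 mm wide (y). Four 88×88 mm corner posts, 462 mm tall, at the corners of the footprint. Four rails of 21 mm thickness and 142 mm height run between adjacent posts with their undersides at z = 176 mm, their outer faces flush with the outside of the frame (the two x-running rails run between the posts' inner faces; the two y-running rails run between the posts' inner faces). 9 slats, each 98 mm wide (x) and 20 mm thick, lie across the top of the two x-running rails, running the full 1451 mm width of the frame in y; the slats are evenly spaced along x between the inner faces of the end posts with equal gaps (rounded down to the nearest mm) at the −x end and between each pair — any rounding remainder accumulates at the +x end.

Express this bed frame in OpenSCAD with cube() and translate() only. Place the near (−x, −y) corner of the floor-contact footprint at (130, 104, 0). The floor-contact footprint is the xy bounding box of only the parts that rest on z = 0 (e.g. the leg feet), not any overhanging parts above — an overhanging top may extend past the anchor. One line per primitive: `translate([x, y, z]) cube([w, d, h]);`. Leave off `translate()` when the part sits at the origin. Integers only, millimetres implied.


// slat z = rail_z + rail_h = 176 + 142 = 318
// slat gap = ⌊(1841 − 9·98) / 10⌋ = 95
translate([130, 104, 0]) cube([88, 88, 462]);
translate([130, 1467, 0]) cube([88, 88, 462]);
translate([2059, 104, 0]) cube([88, 88, 462]);
translate([2059, 1467, 0]) cube([88, 88, 462]);
translate([218, 104, 176]) cube([1841, 21, 142]);
translate([218, 1534, 176]) cube([1841, 21, 142]);
translate([130, 192, 176]) cube([21, 1275, 142]);
translate([2126, 192, 176]) cube([21, 1275, 142]);
translate([313, 104, 318]) cube([98, 1451, 20]);
translate([506, 104, 318]) cube([98, 1451, 20]);
translate([699, 104, 318]) cube([98, 1451, 20]);
translate([892, 104, 318]) cube([98, 1451, 20]);
translate([1085, 104, 318]) cube([98, 1451, 20]);
translate([1278, 104, 318]) cube([98, 1451, 20]);
translate([1471, 104, 318]) cube([98, 1451, 20]);
translate([1664, 104, 318]) cube([98, 1451, 20]);
translate([1857, 104, 318]) cube([98, 1451, 20]);


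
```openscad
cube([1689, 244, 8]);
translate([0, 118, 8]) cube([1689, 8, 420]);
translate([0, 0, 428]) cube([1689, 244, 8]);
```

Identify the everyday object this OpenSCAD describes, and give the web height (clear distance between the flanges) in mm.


An I-beam. The web height is 420 mm.

Two wide flanges with a thin centred web — an I-beam. Overall 436 mm minus two 8 mm flanges gives a web of 436 − 2·8 = 420 mm.


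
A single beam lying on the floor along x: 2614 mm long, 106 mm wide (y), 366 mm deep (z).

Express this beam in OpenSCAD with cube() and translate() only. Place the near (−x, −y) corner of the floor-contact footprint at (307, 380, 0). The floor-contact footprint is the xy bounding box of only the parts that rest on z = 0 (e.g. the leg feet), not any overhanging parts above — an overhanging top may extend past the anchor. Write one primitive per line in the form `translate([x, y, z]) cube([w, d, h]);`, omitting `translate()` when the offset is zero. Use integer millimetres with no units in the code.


translate([307, 380, 0]) cube([2614, 106, 366]);
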